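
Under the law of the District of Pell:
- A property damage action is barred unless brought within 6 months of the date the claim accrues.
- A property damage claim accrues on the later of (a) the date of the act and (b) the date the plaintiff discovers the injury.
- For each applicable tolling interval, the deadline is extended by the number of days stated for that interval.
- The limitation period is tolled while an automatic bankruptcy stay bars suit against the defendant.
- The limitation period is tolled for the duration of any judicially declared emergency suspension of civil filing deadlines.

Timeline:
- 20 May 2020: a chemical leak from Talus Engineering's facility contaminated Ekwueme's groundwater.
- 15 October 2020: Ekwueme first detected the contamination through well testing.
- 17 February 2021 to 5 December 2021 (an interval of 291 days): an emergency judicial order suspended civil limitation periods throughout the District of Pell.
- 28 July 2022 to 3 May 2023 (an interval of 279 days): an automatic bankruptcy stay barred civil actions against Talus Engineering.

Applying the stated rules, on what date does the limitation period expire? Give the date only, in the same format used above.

Taking the later of the act (20 May 2020) and discovery (15 October 2020), the claim accrued on 15 October 2020.
The untolled deadline — 6 months after 15 October 2020 — is 15 April 2021.
Because the emergency suspension of filing deadlines ran from 17 February 2021 to 5 December 2021, the deadline is extended by 291 days to 31 January 2022.
By the time the automatic bankruptcy stay began on 28 July 2022, the limitation period had already expired on 31 January 2022; that interval cannot revive it.

31 January 2022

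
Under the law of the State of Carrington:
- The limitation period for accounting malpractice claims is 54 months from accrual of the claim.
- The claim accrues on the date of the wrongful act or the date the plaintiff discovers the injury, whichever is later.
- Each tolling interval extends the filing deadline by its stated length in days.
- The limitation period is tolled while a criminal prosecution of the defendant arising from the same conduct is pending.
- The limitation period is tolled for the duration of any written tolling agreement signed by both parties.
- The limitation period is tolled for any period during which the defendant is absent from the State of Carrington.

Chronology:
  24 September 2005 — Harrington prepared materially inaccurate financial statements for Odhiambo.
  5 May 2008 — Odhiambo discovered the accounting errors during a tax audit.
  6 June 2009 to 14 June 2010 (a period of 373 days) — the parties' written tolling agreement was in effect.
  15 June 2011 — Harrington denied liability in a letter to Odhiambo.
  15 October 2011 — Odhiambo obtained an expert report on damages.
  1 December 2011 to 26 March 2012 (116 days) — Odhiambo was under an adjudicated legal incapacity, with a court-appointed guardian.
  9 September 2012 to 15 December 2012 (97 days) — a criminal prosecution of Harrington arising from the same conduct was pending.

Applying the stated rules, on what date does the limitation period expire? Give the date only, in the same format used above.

18 February 2014

The claim accrued on 5 May 2008 — the later of the 24 September 2005 act and the 5 May 2008 discovery.
Adding the 54 months base period to 5 May 2008 gives a deadline of 5 November 2012, before any tolling.
Because the written tolling agreement ran from 6 June 2009 to 14 June 2010, the deadline is extended by 373 days to 13 November 2013.
The period was tolled for 97 days by the pending criminal prosecution (9 September 2012 to 15 December 2012), pushing the deadline to 18 February 2014.
No stated provision tolls the period for the plaintiff's incapacity, so the interval from 1 December 2011 to 26 March 2012 has no effect on the deadline.
None of the other events listed affects the running of the period under the stated rules.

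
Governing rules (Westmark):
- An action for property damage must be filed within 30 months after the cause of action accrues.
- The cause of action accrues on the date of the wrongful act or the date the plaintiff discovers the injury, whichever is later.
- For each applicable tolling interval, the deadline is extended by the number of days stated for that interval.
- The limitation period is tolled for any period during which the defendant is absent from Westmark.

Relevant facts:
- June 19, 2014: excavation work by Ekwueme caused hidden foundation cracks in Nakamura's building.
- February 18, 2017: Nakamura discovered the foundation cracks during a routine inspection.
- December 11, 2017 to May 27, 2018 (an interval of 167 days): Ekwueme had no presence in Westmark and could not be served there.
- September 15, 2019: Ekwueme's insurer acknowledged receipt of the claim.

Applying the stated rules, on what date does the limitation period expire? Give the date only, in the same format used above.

The claim accrued on February 18, 2017 — the later of the June 19, 2014 act and the February 18, 2017 discovery.
Adding the 30 months base period to February 18, 2017 gives a deadline of August 18, 2019, before any tolling.
Because the defendant's absence from the jurisdiction ran from December 11, 2017 to May 27, 2018, the deadline is extended by 167 days to February 1, 2020.
None of the other events listed affects the running of the period under the stated rules.

February 1, 2020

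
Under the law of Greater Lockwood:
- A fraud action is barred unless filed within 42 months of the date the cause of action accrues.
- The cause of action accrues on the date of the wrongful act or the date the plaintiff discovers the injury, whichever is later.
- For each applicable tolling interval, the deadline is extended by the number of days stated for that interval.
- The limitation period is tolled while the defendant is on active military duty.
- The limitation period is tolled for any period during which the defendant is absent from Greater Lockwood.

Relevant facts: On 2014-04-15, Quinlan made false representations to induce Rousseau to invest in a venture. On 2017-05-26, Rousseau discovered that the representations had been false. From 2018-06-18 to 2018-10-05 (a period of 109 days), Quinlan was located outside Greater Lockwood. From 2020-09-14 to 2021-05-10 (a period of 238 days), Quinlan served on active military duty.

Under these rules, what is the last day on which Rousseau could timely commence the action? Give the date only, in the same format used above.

2021-11-08

The claim accrued on 2017-05-26 — the later of the 2014-04-15 act and the 2017-05-26 discovery.
The untolled deadline — 42 months after 2017-05-26 — is 2020-11-26.
The period was tolled for 109 days by the defendant's absence from the jurisdiction (2018-06-18 to 2018-10-05), pushing the deadline to 2021-03-15.
Because the defendant's active military service ran from 2020-09-14 to 2021-05-10, the deadline is extended by 238 days to 2021-11-08.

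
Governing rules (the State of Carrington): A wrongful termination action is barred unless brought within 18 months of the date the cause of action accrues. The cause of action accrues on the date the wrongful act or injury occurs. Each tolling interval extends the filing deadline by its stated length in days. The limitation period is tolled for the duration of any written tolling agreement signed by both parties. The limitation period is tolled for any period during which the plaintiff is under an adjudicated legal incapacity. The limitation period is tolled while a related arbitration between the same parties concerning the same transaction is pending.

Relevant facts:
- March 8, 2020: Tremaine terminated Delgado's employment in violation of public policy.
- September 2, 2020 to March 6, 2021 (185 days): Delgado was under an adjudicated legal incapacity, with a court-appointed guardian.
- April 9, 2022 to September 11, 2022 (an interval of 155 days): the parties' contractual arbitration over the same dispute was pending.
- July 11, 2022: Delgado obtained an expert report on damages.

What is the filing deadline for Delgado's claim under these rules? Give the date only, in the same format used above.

The limitation period began to run on March 8, 2020.
Adding the 18 months base period to March 8, 2020 gives a deadline of September 8, 2021, before any tolling.
The period was tolled for 185 days by the plaintiff's legal incapacity (September 2, 2020 to March 6, 2021), pushing the deadline to March 12, 2022.
By the time the pending related arbitration began on April 9, 2022, the limitation period had already expired on March 12, 2022; that interval cannot revive it.
None of the other events listed affects the running of the period under the stated rules.

March 12, 2022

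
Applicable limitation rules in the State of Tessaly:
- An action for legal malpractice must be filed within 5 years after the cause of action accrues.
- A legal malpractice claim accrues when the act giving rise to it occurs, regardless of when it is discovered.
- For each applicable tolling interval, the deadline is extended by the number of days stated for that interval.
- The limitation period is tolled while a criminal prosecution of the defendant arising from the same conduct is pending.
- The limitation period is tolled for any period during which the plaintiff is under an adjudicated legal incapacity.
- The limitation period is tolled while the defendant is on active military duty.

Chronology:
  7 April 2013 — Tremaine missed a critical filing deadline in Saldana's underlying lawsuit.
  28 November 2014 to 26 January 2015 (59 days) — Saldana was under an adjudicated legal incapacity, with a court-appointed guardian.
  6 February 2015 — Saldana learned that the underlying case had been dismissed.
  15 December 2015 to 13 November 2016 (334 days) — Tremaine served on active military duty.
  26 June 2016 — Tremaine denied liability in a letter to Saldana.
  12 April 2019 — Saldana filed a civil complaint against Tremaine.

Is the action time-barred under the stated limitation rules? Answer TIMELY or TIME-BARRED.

TIMELY

Accrual is governed by the date of the act, so the period began to run on 7 April 2013; the later discovery on 6 February 2015 is irrelevant under the stated rule.
Adding the 5 years base period to 7 April 2013 gives a deadline of 7 April 2018, before any tolling.
The plaintiff's legal incapacity from 28 November 2014 to 26 January 2015 tolled the period for 59 days, extending the deadline to 5 June 2018.
The period was tolled for 334 days by the defendant's active military service (15 December 2015 to 13 November 2016), pushing the deadline to 5 May 2019.
The other events in the timeline have no effect on the limitation period under the stated rules.
Filing on 12 April 2019 beat the 5 May 2019 deadline — the action is timely.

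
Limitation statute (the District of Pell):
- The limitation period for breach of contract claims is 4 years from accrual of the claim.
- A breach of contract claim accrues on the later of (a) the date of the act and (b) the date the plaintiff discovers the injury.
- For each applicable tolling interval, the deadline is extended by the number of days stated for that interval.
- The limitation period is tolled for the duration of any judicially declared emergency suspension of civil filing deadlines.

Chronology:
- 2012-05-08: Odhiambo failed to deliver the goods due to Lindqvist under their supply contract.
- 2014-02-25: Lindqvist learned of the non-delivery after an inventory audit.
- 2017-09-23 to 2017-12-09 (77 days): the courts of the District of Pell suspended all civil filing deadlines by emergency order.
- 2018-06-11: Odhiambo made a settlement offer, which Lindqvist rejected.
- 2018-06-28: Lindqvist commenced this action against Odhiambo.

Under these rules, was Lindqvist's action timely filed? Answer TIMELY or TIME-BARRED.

Taking the later of the act (2012-05-08) and discovery (2014-02-25), the claim accrued on 2014-02-25.
Adding the 4 years base period to 2014-02-25 gives a deadline of 2018-02-25, before any tolling.
Because the emergency suspension of filing deadlines ran from 2017-09-23 to 2017-12-09, the deadline is extended by 77 days to 2018-05-13.
Nothing else in the chronology tolls or restarts the period.
The 2018-06-28 filing falls after the 2018-05-13 deadline; the claim is time-barred.

TIME-BARRED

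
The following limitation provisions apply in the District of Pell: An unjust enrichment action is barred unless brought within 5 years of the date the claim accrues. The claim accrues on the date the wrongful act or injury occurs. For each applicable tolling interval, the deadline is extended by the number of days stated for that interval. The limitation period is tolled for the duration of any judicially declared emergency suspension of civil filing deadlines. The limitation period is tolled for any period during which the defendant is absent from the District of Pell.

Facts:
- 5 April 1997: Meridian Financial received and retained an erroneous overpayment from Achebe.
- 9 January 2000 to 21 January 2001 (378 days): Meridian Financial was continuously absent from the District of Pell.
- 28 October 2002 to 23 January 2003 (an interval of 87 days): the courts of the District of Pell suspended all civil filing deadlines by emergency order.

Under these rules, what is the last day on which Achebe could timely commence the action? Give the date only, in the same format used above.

14 July 2003

The claim accrued on 5 April 1997, when the wrongful act occurred.
5 years from 5 April 1997 is 5 April 2002.
The defendant's absence from the jurisdiction from 9 January 2000 to 21 January 2001 tolled the period for 378 days, extending the deadline to 18 April 2003.
The period was tolled for 87 days by the emergency suspension of filing deadlines (28 October 2002 to 23 January 2003), pushing the deadline to 14 July 2003.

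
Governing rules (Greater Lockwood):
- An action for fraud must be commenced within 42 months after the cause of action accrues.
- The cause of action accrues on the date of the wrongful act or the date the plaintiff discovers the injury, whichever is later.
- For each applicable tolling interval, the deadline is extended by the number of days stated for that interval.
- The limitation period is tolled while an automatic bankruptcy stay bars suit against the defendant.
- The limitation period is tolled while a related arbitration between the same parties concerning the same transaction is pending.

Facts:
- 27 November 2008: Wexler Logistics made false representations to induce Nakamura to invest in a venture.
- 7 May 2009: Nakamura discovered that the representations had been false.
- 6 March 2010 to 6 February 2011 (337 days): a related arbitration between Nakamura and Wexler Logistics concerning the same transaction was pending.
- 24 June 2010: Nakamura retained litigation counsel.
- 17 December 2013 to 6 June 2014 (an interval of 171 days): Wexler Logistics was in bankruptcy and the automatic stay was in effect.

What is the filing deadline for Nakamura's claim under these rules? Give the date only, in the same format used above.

10 October 2013

Because discovery on 7 May 2009 post-dates the 27 November 2008 act, accrual under the later-of rule falls on 7 May 2009.
42 months from 7 May 2009 is 7 November 2012.
The period was tolled for 337 days by the pending related arbitration (6 March 2010 to 6 February 2011), pushing the deadline to 10 October 2013.
The automatic bankruptcy stay from 17 December 2013 to 6 June 2014 began after the period had already run on 10 October 2013, so it has no tolling effect.
Nothing else in the chronology tolls or restarts the period.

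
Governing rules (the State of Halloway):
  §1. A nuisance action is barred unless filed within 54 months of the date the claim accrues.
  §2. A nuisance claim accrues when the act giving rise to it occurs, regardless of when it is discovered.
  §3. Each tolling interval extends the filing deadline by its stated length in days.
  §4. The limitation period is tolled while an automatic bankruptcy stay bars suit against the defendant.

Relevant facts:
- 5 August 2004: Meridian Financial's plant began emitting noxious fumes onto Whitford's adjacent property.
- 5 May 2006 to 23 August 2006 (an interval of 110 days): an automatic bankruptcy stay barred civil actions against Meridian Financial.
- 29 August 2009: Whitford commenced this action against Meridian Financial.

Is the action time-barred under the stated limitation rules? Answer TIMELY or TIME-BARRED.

The claim accrued on 5 August 2004, the date of the act.
The untolled deadline — 54 months after 5 August 2004 — is 5 February 2009.
Because the automatic bankruptcy stay ran from 5 May 2006 to 23 August 2006, the deadline is extended by 110 days to 26 May 2009.
Whitford filed on 29 August 2009, after the 26 May 2009 deadline, so the action is time-barred.

TIME-BARRED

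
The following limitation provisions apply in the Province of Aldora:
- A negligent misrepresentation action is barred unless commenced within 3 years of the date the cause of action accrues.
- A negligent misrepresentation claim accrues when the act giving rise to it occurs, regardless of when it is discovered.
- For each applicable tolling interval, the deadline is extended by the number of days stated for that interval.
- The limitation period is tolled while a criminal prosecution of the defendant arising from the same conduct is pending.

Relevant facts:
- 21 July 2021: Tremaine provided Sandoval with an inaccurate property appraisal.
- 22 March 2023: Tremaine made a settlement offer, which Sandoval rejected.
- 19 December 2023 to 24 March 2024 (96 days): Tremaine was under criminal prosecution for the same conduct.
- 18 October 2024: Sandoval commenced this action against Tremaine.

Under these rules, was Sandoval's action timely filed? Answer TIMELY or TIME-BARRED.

The limitation period began to run on 21 July 2021.
3 years from 21 July 2021 is 21 July 2024.
The pending criminal prosecution from 19 December 2023 to 24 March 2024 tolled the period for 96 days, extending the deadline to 25 October 2024.
The other events in the timeline have no effect on the limitation period under the stated rules.
Sandoval filed on 18 October 2024, before the 25 October 2024 deadline, so the action is timely.

TIMELY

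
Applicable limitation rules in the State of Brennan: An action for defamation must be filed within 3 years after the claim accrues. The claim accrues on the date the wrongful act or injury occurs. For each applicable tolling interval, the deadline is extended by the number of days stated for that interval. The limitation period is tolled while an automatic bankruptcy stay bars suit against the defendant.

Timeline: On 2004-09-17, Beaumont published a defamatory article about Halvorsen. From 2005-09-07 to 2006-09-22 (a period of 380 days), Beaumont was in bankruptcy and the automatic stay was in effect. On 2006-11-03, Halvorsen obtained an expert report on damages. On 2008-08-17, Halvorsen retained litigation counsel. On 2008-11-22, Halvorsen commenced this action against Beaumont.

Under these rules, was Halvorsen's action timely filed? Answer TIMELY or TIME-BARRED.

TIME-BARRED

The limitation period began to run on 2004-09-17.
Adding the 3 years base period to 2004-09-17 gives a deadline of 2007-09-17, before any tolling.
Because the automatic bankruptcy stay ran from 2005-09-07 to 2006-09-22, the deadline is extended by 380 days to 2008-10-01.
The other events in the timeline have no effect on the limitation period under the stated rules.
Filing on 2008-11-22 missed the 2008-10-01 deadline — the action is time-barred.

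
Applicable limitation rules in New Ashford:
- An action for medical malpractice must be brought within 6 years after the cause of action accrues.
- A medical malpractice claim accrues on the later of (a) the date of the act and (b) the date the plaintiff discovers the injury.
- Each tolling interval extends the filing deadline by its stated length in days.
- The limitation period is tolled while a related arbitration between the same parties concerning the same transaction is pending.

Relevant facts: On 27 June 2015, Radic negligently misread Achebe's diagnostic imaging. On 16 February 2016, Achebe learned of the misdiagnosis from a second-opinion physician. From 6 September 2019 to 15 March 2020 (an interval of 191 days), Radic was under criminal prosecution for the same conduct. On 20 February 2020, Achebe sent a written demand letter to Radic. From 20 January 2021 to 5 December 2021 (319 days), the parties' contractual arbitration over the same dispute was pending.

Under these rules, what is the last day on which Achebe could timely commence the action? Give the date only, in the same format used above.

Because discovery on 16 February 2016 post-dates the 27 June 2015 act, accrual under the later-of rule falls on 16 February 2016.
6 years from 16 February 2016 is 16 February 2022.
The pending related arbitration from 20 January 2021 to 5 December 2021 tolled the period for 319 days, extending the deadline to 1 January 2023.
The pending criminal prosecution from 6 September 2019 to 15 March 2020 does not toll the period, because no stated rule makes a criminal prosecution a tolling event.
The other events in the timeline have no effect on the limitation period under the stated rules.

1 January 2023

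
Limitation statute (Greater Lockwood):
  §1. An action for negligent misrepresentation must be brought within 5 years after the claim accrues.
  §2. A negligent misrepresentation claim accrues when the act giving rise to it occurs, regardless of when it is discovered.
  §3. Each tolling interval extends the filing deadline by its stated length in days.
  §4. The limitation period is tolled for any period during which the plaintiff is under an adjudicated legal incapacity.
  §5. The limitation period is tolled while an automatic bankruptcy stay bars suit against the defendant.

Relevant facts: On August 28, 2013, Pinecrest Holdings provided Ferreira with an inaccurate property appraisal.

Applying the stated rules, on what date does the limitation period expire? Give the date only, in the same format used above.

August 28, 2018

The claim accrued on August 28, 2013, when the wrongful act occurred.
Adding the 5 years base period to August 28, 2013 gives a deadline of August 28, 2018, before any tolling.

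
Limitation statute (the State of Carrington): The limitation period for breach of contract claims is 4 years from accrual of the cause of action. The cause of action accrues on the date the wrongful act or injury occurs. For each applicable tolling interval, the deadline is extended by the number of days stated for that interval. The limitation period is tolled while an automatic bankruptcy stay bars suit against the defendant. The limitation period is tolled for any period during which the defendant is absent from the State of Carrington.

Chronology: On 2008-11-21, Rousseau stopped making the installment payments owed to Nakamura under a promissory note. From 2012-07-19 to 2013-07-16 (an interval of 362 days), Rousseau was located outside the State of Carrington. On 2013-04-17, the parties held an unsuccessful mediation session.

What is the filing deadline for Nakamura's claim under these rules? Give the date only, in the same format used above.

The cause of action accrued on 2008-11-21, the date of the act.
4 years from 2008-11-21 is 2012-11-21.
The period was tolled for 362 days by the defendant's absence from the jurisdiction (2012-07-19 to 2013-07-16), pushing the deadline to 2013-11-18.
The other events in the timeline have no effect on the limitation period under the stated rules.

2013-11-18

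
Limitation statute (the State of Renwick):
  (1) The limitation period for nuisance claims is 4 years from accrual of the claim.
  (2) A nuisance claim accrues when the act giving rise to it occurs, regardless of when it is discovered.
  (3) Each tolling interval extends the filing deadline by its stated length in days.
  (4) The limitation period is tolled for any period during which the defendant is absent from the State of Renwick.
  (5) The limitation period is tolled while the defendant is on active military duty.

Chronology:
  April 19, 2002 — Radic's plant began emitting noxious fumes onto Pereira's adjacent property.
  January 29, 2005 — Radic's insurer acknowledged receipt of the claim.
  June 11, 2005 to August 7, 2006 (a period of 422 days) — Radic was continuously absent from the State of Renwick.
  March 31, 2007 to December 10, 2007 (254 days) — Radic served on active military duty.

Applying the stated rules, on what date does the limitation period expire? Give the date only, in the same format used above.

February 24, 2008

The claim accrued on April 19, 2002, when the wrongful act occurred.
The untolled deadline — 4 years after April 19, 2002 — is April 19, 2006.
The defendant's absence from the jurisdiction from June 11, 2005 to August 7, 2006 tolled the period for 422 days, extending the deadline to June 15, 2007.
The period was tolled for 254 days by the defendant's active military service (March 31, 2007 to December 10, 2007), pushing the deadline to February 24, 2008.
Nothing else in the chronology tolls or restarts the period.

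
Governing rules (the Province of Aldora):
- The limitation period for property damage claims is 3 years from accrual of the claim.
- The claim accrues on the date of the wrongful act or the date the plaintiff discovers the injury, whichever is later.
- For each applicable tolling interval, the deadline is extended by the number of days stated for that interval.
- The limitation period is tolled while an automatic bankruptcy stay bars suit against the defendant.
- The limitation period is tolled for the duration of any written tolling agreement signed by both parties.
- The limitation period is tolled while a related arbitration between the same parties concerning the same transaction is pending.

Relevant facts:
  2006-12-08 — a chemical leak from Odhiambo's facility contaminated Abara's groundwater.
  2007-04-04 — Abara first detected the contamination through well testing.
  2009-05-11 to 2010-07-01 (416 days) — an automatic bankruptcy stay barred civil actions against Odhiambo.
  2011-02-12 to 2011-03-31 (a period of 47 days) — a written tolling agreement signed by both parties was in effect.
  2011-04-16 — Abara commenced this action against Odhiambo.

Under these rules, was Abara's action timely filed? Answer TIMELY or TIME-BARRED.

The claim accrued on 2007-04-04 — the later of the 2006-12-08 act and the 2007-04-04 discovery.
Adding the 3 years base period to 2007-04-04 gives a deadline of 2010-04-04, before any tolling.
The period was tolled for 416 days by the automatic bankruptcy stay (2009-05-11 to 2010-07-01), pushing the deadline to 2011-05-25.
The written tolling agreement from 2011-02-12 to 2011-03-31 tolled the period for 47 days, extending the deadline to 2011-07-11.
The 2011-04-16 filing precedes the 2011-07-11 deadline; the claim is timely.

TIMELY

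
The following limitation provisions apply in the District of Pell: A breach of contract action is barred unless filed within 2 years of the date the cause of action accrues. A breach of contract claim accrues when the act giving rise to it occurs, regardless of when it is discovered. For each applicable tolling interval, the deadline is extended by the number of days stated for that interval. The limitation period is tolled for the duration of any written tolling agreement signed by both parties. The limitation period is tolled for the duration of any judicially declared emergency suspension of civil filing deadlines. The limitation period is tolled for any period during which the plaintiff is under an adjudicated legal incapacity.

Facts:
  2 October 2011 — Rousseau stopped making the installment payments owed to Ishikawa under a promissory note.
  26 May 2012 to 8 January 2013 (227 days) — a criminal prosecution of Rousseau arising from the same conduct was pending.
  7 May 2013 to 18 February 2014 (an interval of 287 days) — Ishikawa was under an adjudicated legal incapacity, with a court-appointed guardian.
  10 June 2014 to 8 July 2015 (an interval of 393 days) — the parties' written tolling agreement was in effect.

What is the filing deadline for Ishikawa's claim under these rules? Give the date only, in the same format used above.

13 August 2015

The limitation period began to run on 2 October 2011.
2 years from 2 October 2011 is 2 October 2013.
Because the plaintiff's legal incapacity ran from 7 May 2013 to 18 February 2014, the deadline is extended by 287 days to 16 July 2014.
The period was tolled for 393 days by the written tolling agreement (10 June 2014 to 8 July 2015), pushing the deadline to 13 August 2015.
The pending criminal prosecution from 26 May 2012 to 8 January 2013 does not toll the period, because no stated rule makes a criminal prosecution a tolling event.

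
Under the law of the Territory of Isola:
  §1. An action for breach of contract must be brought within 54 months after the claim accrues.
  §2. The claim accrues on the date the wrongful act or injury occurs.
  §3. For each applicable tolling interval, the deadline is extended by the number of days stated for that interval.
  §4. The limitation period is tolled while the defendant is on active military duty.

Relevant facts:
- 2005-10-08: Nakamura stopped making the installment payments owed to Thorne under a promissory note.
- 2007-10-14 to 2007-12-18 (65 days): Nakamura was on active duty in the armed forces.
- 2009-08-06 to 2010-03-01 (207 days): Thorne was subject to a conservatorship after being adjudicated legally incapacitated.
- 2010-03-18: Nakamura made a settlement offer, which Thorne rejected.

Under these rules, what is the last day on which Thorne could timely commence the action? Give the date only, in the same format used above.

2010-06-12

The claim accrued on 2005-10-08, when the wrongful act occurred.
The untolled deadline — 54 months after 2005-10-08 — is 2010-04-08.
The defendant's active military service from 2007-10-14 to 2007-12-18 tolled the period for 65 days, extending the deadline to 2010-06-12.
No stated provision tolls the period for the plaintiff's incapacity, so the interval from 2009-08-06 to 2010-03-01 has no effect on the deadline.
The other events in the timeline have no effect on the limitation period under the stated rules.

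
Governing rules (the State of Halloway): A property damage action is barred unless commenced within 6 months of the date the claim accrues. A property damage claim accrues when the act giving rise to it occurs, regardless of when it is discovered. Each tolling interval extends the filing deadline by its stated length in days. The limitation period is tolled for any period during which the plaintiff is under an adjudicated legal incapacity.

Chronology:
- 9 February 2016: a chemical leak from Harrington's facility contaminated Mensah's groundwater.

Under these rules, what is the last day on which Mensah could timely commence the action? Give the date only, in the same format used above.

9 August 2016

The claim accrued on 9 February 2016, when the wrongful act occurred.
The untolled deadline — 6 months after 9 February 2016 — is 9 August 2016.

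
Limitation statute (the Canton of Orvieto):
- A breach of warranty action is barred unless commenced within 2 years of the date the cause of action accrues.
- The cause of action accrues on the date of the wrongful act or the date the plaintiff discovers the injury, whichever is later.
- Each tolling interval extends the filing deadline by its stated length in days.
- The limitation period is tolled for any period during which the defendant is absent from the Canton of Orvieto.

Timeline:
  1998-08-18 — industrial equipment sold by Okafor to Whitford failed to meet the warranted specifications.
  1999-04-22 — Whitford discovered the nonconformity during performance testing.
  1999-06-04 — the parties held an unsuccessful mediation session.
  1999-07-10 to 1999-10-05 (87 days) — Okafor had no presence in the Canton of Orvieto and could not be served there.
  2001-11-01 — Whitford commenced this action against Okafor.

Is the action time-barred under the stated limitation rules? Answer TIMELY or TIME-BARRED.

Taking the later of the act (1998-08-18) and discovery (1999-04-22), the claim accrued on 1999-04-22.
Adding the 2 years base period to 1999-04-22 gives a deadline of 2001-04-22, before any tolling.
The defendant's absence from the jurisdiction from 1999-07-10 to 1999-10-05 tolled the period for 87 days, extending the deadline to 2001-07-18.
Nothing else in the chronology tolls or restarts the period.
The 2001-11-01 filing falls after the 2001-07-18 deadline; the claim is time-barred.

TIME-BARRED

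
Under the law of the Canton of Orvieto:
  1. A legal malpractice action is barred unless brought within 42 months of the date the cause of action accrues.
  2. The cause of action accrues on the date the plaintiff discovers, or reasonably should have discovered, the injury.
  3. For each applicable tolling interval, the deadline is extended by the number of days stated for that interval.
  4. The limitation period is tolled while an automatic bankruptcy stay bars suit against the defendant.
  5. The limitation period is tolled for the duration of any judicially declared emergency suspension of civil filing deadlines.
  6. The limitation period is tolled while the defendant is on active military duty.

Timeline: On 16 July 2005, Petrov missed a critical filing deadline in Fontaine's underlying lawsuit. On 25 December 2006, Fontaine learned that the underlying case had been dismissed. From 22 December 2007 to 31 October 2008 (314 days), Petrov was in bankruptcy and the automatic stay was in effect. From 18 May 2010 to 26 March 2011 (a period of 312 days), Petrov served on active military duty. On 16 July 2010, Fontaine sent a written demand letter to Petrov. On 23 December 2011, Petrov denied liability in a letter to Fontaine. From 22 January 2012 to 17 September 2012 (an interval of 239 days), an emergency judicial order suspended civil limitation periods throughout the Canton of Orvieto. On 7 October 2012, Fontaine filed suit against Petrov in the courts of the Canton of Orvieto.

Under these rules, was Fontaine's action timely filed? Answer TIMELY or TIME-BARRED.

TIMELY

Accrual is tied to discovery, so the period began on 25 December 2006 rather than on 16 July 2005 when the act occurred.
Adding the 42 months base period to 25 December 2006 gives a deadline of 25 June 2010, before any tolling.
The automatic bankruptcy stay from 22 December 2007 to 31 October 2008 tolled the period for 314 days, extending the deadline to 5 May 2011.
The defendant's active military service from 18 May 2010 to 26 March 2011 tolled the period for 312 days, extending the deadline to 12 March 2012.
The period was tolled for 239 days by the emergency suspension of filing deadlines (22 January 2012 to 17 September 2012), pushing the deadline to 6 November 2012.
The other events in the timeline have no effect on the limitation period under the stated rules.
The 7 October 2012 filing precedes the 6 November 2012 deadline; the claim is timely.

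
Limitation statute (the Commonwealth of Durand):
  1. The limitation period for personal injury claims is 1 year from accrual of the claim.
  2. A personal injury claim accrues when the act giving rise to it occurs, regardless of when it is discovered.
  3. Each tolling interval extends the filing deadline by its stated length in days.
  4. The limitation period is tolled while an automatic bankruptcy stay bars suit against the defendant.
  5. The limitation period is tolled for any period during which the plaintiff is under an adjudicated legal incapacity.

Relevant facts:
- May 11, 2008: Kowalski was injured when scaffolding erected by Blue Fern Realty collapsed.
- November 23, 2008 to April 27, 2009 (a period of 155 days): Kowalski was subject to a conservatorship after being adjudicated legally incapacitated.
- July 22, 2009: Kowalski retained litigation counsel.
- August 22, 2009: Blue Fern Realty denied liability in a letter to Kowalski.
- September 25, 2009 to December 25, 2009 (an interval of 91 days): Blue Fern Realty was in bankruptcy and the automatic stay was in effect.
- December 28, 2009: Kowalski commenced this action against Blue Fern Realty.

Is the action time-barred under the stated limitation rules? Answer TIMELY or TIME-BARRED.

The limitation period began to run on May 11, 2008.
The untolled deadline — 1 year after May 11, 2008 — is May 11, 2009.
The period was tolled for 155 days by the plaintiff's legal incapacity (November 23, 2008 to April 27, 2009), pushing the deadline to October 13, 2009.
The period was tolled for 91 days by the automatic bankruptcy stay (September 25, 2009 to December 25, 2009), pushing the deadline to January 12, 2010.
None of the other events listed affects the running of the period under the stated rules.
Filing on December 28, 2009 beat the January 12, 2010 deadline — the action is timely.

TIMELY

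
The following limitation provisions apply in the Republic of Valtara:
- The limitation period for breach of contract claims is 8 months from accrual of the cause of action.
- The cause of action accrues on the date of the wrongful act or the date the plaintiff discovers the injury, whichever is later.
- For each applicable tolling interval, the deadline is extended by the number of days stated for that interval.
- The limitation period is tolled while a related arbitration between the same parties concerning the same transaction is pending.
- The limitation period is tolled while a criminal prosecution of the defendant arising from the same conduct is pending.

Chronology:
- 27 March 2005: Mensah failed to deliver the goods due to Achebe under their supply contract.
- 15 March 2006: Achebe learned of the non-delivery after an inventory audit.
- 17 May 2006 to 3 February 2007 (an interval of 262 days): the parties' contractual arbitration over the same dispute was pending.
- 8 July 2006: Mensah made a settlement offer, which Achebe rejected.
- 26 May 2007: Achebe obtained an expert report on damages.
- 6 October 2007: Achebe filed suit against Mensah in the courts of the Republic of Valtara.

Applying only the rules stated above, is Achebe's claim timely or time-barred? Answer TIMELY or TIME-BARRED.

TIME-BARRED

The claim accrued on 15 March 2006 — the later of the 27 March 2005 act and the 15 March 2006 discovery.
8 months from 15 March 2006 is 15 November 2006.
Because the pending related arbitration ran from 17 May 2006 to 3 February 2007, the deadline is extended by 262 days to 4 August 2007.
None of the other events listed affects the running of the period under the stated rules.
The 6 October 2007 filing falls after the 4 August 2007 deadline; the claim is time-barred.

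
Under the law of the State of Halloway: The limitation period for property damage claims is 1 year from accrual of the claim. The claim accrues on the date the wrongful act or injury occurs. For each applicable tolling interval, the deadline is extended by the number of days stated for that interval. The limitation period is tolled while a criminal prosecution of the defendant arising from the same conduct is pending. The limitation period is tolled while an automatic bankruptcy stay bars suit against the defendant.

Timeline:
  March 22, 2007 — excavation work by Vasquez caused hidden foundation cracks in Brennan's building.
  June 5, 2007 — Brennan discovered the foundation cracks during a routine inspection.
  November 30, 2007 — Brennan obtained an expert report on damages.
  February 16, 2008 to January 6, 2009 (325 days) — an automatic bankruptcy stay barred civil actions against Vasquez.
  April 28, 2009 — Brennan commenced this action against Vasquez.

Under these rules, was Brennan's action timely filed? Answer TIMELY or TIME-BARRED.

The claim accrued on March 22, 2007, when the wrongful act occurred; under the stated occurrence rule the June 5, 2007 discovery does not delay accrual.
Adding the 1 year base period to March 22, 2007 gives a deadline of March 22, 2008, before any tolling.
Because the automatic bankruptcy stay ran from February 16, 2008 to January 6, 2009, the deadline is extended by 325 days to February 10, 2009.
The other events in the timeline have no effect on the limitation period under the stated rules.
Filing on April 28, 2009 missed the February 10, 2009 deadline — the action is time-barred.

TIME-BARRED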